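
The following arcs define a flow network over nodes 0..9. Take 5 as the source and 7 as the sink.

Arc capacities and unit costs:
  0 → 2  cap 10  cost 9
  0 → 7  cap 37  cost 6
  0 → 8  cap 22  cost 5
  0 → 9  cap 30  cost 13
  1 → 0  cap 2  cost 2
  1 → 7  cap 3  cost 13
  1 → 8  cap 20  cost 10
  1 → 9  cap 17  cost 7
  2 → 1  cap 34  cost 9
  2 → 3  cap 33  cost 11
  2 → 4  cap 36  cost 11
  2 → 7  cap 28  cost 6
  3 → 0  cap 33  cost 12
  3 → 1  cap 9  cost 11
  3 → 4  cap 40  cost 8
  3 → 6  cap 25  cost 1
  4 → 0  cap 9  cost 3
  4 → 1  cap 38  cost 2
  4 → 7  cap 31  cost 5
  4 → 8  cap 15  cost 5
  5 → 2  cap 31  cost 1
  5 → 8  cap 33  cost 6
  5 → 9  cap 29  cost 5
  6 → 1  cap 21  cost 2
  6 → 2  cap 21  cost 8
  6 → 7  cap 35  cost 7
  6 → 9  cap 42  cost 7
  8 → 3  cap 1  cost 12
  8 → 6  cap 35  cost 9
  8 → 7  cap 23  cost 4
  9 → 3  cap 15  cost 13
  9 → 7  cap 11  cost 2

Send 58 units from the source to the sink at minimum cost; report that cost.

shortest-cost path #1: 5→9→7 push 11 @ unit cost 7 (adds 77)
shortest-cost path #2: 5→2→7 push 28 @ unit cost 7 (adds 196)
shortest-cost path #3: 5→8→7 push 19 @ unit cost 10 (adds 190)
total cost = 463

Minimum cost for 58 units: 463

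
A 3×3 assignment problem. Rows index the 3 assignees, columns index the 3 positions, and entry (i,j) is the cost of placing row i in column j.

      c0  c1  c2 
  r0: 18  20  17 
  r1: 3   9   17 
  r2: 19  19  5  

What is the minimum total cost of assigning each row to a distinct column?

Minimum assignment cost: 28

optimal assignment: row0→col1 (cost 20), row1→col0 (cost 3), row2→col2 (cost 5)
total = 20 + 3 + 5 = 28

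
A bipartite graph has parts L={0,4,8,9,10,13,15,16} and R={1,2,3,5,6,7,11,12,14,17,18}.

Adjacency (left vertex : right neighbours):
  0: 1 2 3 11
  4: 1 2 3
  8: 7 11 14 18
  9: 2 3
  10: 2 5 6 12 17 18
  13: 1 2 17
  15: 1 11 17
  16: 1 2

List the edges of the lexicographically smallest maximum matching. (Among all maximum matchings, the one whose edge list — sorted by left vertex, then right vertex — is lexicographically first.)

Lex-smallest maximum matching: {(0,1), (4,2), (8,7), (9,3), (10,5), (13,17), (15,11)}

|M| = 7 (so the lex-smallest maximum matching has 7 edges)
process left vertices in ascending order; for each, take the smallest-labelled available neighbour that still permits 7 edges overall, or leave it unmatched if none does
lex-smallest matching: {0-1, 4-2, 8-7, 9-3, 10-5, 13-17, 15-11}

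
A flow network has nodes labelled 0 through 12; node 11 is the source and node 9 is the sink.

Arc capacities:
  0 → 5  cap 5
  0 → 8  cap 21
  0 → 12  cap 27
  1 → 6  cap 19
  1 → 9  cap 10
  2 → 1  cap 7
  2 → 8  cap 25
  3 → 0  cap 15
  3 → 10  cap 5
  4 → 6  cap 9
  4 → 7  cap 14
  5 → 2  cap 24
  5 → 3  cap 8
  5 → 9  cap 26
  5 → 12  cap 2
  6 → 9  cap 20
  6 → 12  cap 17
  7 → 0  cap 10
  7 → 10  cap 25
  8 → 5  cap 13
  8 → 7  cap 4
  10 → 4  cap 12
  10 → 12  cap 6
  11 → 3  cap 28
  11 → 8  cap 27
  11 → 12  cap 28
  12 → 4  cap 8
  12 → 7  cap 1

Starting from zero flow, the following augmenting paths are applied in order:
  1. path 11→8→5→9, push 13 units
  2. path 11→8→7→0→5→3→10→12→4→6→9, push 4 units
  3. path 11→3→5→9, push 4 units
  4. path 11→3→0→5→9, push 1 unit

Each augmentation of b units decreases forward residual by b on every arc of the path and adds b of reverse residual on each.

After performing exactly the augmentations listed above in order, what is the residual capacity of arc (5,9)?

after path 1 (11→8→5→9, push 13): res(5,9)=13
after path 2 (11→8→7→0→5→3→10→12→4→6→9, push 4): res(5,9)=13
after path 3 (11→3→5→9, push 4): res(5,9)=9
after path 4 (11→3→0→5→9, push 1): res(5,9)=8

Residual capacity of (5,9): 8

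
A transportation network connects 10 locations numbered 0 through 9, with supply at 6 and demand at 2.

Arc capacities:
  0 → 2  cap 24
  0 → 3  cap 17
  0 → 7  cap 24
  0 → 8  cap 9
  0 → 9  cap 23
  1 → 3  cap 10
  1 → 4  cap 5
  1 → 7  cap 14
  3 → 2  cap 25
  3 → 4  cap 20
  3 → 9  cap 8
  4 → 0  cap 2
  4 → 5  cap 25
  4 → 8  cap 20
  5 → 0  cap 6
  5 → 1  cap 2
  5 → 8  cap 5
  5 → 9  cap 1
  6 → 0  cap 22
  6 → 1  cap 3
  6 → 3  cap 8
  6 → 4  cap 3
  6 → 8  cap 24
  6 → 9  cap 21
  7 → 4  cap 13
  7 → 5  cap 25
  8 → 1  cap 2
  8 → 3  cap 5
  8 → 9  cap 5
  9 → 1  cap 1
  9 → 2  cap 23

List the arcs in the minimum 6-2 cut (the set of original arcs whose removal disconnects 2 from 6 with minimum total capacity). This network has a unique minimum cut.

augment #1: 6→0→2 push 22
augment #2: 6→3→2 push 8
augment #3: 6→9→2 push 21
augment #4: 6→1→3→2 push 3
augment #5: 6→4→0→2 push 2
augment #6: 6→8→3→2 push 5
augment #7: 6→8→9→2 push 2
augment #8: 6→8→1→3→2 push 2
augment #9: 6→4→5→0→3→2 push 1
augment #10: 6→8→9→1→3→2 push 1
max flow = 67; residual-reachable set from 6 gives S-side
cut edges (S→T): {(6,0), (6,1), (6,3), (6,4), (8,1), (8,3), (9,1), (9,2)} total cap 67

Min-cut arcs: {(6,0), (6,1), (6,3), (6,4), (8,1), (8,3), (9,1), (9,2)} (total capacity 67)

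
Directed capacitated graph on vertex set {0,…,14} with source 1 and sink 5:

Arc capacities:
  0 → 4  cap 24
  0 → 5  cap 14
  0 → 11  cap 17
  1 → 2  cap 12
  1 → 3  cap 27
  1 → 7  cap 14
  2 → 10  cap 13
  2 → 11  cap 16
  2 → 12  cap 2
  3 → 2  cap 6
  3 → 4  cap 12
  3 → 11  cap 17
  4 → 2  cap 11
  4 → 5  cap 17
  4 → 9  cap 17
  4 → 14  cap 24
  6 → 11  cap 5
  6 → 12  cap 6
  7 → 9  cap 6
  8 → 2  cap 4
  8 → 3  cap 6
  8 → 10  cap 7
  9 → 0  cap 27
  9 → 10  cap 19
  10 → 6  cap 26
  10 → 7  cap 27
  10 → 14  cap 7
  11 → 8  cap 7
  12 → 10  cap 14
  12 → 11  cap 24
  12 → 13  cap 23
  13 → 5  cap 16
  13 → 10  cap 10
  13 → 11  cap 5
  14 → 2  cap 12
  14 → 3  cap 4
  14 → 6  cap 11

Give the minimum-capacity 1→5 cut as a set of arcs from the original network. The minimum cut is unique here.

Min-cut arcs: {(2,12), (3,4), (6,12), (7,9)} (total capacity 26)

augment #1: 1→3→4→5 push 12
augment #2: 1→2→12→13→5 push 2
augment #3: 1→7→9→0→5 push 6
augment #4: 1→2→10→6→12→13→5 push 6
max flow = 26; residual-reachable set from 1 gives S-side
cut edges (S→T): {(2,12), (3,4), (6,12), (7,9)} total cap 26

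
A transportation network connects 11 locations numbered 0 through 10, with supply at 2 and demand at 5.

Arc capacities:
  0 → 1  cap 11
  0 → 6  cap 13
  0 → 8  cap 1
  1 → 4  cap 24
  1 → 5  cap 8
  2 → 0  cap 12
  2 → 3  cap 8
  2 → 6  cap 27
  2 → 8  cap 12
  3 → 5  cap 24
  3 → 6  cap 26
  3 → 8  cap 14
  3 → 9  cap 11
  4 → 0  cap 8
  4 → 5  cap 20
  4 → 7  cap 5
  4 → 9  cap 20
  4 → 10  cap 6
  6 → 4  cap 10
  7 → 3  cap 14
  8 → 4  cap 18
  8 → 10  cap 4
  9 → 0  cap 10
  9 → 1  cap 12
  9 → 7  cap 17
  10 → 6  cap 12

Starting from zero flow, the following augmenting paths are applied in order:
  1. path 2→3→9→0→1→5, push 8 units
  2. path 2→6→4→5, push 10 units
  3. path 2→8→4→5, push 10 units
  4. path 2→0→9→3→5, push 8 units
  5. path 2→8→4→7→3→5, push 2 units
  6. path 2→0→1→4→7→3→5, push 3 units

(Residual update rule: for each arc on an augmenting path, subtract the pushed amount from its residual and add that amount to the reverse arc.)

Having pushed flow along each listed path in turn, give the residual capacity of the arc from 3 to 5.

Residual capacity of (3,5): 11

after path 1 (2→3→9→0→1→5, push 8): res(3,5)=24
after path 2 (2→6→4→5, push 10): res(3,5)=24
after path 3 (2→8→4→5, push 10): res(3,5)=24
after path 4 (2→0→9→3→5, push 8): res(3,5)=16
after path 5 (2→8→4→7→3→5, push 2): res(3,5)=14
after path 6 (2→0→1→4→7→3→5, push 3): res(3,5)=11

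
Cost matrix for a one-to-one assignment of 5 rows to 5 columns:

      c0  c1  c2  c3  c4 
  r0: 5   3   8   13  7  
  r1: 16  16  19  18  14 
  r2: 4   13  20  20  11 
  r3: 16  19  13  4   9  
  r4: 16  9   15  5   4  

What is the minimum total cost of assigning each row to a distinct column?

optimal assignment: row0→col1 (cost 3), row1→col2 (cost 19), row2→col0 (cost 4), row3→col3 (cost 4), row4→col4 (cost 4)
total = 3 + 19 + 4 + 4 + 4 = 34

Minimum assignment cost: 34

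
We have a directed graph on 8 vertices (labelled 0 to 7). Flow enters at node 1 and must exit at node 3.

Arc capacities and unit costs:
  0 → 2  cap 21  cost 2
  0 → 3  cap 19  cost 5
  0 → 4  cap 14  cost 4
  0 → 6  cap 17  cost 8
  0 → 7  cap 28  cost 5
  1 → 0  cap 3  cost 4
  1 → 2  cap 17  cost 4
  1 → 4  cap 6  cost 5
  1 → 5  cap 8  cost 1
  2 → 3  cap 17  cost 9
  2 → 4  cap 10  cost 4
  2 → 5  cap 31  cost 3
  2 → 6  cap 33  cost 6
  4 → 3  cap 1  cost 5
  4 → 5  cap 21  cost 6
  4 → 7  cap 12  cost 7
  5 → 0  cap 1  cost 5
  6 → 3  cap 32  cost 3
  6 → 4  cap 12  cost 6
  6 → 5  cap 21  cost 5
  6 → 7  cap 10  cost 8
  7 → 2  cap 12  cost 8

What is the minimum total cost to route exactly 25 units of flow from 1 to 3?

shortest-cost path #1: 1→0→3 push 3 @ unit cost 9 (adds 27)
shortest-cost path #2: 1→4→3 push 1 @ unit cost 10 (adds 10)
shortest-cost path #3: 1→5→0→3 push 1 @ unit cost 11 (adds 11)
shortest-cost path #4: 1→2→3 push 17 @ unit cost 13 (adds 221)
shortest-cost path #5: 1→4→7→2→6→3 push 3 @ unit cost 29 (adds 87)
total cost = 356

Minimum cost for 25 units: 356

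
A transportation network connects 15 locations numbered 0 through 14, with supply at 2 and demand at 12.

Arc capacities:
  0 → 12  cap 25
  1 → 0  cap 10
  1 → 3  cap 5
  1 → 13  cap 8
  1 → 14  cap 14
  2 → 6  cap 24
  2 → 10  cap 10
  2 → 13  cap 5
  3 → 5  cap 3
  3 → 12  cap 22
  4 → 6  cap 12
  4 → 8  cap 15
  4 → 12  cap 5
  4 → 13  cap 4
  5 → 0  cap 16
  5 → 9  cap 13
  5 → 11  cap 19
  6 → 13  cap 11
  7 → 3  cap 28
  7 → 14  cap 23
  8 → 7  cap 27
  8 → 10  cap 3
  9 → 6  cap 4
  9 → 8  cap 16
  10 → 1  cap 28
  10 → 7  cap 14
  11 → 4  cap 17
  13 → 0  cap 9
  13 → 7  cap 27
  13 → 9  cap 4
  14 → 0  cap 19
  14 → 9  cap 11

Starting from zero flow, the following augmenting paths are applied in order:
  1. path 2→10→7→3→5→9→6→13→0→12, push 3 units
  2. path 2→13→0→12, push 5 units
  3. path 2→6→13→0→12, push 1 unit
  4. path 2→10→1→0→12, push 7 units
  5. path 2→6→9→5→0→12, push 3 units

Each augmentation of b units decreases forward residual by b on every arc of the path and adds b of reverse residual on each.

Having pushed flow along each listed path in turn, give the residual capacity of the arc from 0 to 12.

Residual capacity of (0,12): 6

after path 1 (2→10→7→3→5→9→6→13→0→12, push 3): res(0,12)=22
after path 2 (2→13→0→12, push 5): res(0,12)=17
after path 3 (2→6→13→0→12, push 1): res(0,12)=16
after path 4 (2→10→1→0→12, push 7): res(0,12)=9
after path 5 (2→6→9→5→0→12, push 3): res(0,12)=6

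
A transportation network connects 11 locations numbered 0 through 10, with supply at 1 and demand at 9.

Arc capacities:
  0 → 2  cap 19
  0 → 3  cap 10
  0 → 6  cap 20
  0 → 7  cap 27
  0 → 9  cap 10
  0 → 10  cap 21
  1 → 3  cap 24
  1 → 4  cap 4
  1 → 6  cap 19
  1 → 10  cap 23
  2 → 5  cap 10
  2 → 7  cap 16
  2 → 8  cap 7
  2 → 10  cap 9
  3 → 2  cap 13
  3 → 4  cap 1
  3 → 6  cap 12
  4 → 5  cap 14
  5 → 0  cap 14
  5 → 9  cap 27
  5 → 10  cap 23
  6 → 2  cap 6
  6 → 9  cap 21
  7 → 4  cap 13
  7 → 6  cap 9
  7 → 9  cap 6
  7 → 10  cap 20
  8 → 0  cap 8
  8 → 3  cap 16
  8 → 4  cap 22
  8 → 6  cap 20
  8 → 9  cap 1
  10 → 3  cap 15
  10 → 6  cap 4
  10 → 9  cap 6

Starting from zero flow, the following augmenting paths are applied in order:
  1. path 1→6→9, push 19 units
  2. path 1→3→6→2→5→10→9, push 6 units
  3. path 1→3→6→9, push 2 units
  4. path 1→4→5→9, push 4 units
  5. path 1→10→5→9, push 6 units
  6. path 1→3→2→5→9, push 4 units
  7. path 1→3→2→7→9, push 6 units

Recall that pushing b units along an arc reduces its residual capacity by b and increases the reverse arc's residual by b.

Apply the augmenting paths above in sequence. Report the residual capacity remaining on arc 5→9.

after path 1 (1→6→9, push 19): res(5,9)=27
after path 2 (1→3→6→2→5→10→9, push 6): res(5,9)=27
after path 3 (1→3→6→9, push 2): res(5,9)=27
after path 4 (1→4→5→9, push 4): res(5,9)=23
after path 5 (1→10→5→9, push 6): res(5,9)=17
after path 6 (1→3→2→5→9, push 4): res(5,9)=13
after path 7 (1→3→2→7→9, push 6): res(5,9)=13

Residual capacity of (5,9): 13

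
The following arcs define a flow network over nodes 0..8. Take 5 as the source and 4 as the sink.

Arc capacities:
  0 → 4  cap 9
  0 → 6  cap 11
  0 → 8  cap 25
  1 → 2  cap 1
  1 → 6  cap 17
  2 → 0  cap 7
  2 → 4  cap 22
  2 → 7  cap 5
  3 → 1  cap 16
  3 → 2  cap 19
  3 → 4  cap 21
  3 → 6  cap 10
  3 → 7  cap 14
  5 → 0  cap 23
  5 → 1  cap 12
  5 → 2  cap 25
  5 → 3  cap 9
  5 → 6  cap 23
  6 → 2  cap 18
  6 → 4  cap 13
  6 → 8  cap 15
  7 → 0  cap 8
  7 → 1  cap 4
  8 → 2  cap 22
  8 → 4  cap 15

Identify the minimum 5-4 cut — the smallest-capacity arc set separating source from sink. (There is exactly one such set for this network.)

augment #1: 5→0→4 push 9
augment #2: 5→2→4 push 22
augment #3: 5→3→4 push 9
augment #4: 5→6→4 push 13
augment #5: 5→0→8→4 push 14
augment #6: 5→6→8→4 push 1
max flow = 68; residual-reachable set from 5 gives S-side
cut edges (S→T): {(0,4), (2,4), (5,3), (6,4), (8,4)} total cap 68

Min-cut arcs: {(0,4), (2,4), (5,3), (6,4), (8,4)} (total capacity 68)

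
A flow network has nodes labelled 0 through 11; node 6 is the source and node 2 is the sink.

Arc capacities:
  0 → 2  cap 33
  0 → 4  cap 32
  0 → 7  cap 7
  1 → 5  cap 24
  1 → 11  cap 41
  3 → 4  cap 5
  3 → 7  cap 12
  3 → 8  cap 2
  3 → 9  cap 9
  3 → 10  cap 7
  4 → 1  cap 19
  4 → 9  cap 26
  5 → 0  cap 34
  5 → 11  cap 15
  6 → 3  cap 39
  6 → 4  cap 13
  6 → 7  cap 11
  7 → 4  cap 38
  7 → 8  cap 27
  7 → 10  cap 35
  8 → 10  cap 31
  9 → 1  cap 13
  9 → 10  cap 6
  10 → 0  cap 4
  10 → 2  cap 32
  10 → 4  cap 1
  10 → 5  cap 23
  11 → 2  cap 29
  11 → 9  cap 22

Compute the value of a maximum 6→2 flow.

Maximum flow value: 59

augment #1: 6→3→10→2 bottleneck 7, total now 7
augment #2: 6→7→10→2 bottleneck 11, total now 18
augment #3: 6→3→7→10→2 bottleneck 12, total now 30
augment #4: 6→3→8→10→2 bottleneck 2, total now 32
augment #5: 6→4→1→11→2 bottleneck 13, total now 45
augment #6: 6→3→4→1→11→2 bottleneck 5, total now 50
augment #7: 6→3→9→1→11→2 bottleneck 9, total now 59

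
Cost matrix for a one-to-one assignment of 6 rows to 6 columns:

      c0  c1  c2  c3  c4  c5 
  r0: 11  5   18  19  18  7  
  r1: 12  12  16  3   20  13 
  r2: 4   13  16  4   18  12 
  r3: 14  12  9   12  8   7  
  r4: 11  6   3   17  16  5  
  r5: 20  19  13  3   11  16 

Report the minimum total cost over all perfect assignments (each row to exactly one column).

optimal assignment: row0→col1 (cost 5), row1→col3 (cost 3), row2→col0 (cost 4), row3→col5 (cost 7), row4→col2 (cost 3), row5→col4 (cost 11)
total = 5 + 3 + 4 + 7 + 3 + 11 = 33

Minimum assignment cost: 33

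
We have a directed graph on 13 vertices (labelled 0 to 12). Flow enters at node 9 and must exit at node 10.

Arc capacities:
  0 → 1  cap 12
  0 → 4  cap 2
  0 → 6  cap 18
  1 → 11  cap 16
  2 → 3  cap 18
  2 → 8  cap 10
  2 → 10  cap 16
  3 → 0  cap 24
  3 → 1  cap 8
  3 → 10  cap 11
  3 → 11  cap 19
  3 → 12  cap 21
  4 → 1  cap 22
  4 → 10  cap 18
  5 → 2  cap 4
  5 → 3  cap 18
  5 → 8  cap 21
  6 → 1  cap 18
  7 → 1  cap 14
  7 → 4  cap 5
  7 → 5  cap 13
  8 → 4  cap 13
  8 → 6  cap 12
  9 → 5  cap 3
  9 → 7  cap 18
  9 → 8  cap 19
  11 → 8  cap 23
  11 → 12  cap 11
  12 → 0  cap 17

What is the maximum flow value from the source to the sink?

Maximum flow value: 33

augment #1: 9→5→2→10 bottleneck 3, total now 3
augment #2: 9→7→4→10 bottleneck 5, total now 8
augment #3: 9→8→4→10 bottleneck 13, total now 21
augment #4: 9→7→5→2→10 bottleneck 1, total now 22
augment #5: 9→7→5→3→10 bottleneck 11, total now 33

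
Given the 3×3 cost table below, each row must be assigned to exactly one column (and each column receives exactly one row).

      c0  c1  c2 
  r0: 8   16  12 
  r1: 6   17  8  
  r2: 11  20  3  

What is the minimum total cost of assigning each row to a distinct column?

Minimum assignment cost: 25

optimal assignment: row0→col1 (cost 16), row1→col0 (cost 6), row2→col2 (cost 3)
total = 16 + 6 + 3 = 25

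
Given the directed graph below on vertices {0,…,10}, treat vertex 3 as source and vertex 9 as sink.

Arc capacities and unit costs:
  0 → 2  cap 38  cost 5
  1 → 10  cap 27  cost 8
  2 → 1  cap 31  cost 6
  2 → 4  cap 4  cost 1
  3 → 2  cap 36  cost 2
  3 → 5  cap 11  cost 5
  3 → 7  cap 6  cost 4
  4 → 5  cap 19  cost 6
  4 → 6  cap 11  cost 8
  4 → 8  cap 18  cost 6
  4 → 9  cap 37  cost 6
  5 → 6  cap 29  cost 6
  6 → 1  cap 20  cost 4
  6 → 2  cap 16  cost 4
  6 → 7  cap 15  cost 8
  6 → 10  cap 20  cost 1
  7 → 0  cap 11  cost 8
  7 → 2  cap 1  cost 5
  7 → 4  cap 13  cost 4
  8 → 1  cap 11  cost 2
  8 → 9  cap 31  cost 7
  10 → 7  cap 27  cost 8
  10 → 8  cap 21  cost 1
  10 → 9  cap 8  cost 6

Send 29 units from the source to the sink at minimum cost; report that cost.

shortest-cost path #1: 3→2→4→9 push 4 @ unit cost 9 (adds 36)
shortest-cost path #2: 3→7→4→9 push 6 @ unit cost 14 (adds 84)
shortest-cost path #3: 3→5→6→10→9 push 8 @ unit cost 18 (adds 144)
shortest-cost path #4: 3→5→6→10→8→9 push 3 @ unit cost 20 (adds 60)
shortest-cost path #5: 3→2→1→10→8→9 push 8 @ unit cost 24 (adds 192)
total cost = 516

Minimum cost for 29 units: 516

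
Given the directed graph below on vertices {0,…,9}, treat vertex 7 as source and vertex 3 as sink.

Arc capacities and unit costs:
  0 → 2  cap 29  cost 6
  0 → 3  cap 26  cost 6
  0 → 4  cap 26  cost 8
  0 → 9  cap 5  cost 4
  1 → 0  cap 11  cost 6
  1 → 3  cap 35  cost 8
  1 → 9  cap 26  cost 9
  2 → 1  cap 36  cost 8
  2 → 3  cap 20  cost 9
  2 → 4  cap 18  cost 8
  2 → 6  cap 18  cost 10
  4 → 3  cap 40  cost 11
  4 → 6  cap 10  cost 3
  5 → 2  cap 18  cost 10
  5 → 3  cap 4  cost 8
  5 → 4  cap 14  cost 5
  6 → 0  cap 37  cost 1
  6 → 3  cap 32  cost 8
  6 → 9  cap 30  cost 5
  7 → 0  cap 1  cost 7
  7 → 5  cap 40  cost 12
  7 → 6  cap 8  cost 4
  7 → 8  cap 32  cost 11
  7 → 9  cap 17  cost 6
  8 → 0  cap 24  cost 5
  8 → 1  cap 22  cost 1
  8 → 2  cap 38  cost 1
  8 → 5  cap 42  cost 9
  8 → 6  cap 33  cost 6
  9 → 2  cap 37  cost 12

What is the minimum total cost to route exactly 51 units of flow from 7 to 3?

shortest-cost path #1: 7→6→0→3 push 8 @ unit cost 11 (adds 88)
shortest-cost path #2: 7→0→3 push 1 @ unit cost 13 (adds 13)
shortest-cost path #3: 7→8→1→3 push 22 @ unit cost 20 (adds 440)
shortest-cost path #4: 7→5→3 push 4 @ unit cost 20 (adds 80)
shortest-cost path #5: 7→8→2→3 push 10 @ unit cost 21 (adds 210)
shortest-cost path #6: 7→9→2→3 push 6 @ unit cost 27 (adds 162)
total cost = 993

Minimum cost for 51 units: 993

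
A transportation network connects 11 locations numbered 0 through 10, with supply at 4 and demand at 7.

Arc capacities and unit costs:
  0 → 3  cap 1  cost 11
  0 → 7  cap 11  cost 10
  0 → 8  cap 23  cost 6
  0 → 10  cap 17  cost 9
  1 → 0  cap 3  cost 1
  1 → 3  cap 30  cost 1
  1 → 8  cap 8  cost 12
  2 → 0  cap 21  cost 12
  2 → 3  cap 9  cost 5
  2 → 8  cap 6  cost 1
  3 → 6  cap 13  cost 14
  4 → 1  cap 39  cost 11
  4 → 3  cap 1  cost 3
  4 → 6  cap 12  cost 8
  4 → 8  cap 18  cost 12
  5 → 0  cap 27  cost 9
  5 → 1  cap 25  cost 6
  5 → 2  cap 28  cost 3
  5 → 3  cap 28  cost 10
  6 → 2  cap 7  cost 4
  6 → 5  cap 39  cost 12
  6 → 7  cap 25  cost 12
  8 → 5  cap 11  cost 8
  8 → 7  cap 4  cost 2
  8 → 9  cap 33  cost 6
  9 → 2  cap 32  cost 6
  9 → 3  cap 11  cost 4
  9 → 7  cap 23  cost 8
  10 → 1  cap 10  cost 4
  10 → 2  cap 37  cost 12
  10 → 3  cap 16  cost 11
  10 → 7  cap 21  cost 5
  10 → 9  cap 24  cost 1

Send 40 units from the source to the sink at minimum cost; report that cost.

Minimum cost for 40 units: 977

shortest-cost path #1: 4→8→7 push 4 @ unit cost 14 (adds 56)
shortest-cost path #2: 4→6→7 push 12 @ unit cost 20 (adds 240)
shortest-cost path #3: 4→1→0→7 push 3 @ unit cost 22 (adds 66)
shortest-cost path #4: 4→8→9→7 push 14 @ unit cost 26 (adds 364)
shortest-cost path #5: 4→3→6→7 push 1 @ unit cost 29 (adds 29)
shortest-cost path #6: 4→1→8→9→7 push 6 @ unit cost 37 (adds 222)
total cost = 977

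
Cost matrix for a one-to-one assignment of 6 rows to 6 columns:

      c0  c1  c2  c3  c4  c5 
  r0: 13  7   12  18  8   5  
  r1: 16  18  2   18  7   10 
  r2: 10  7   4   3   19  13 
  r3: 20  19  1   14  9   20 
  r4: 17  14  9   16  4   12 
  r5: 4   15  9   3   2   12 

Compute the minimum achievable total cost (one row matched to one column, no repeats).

Minimum assignment cost: 29

optimal assignment: row0→col1 (cost 7), row1→col5 (cost 10), row2→col3 (cost 3), row3→col2 (cost 1), row4→col4 (cost 4), row5→col0 (cost 4)
total = 7 + 10 + 3 + 1 + 4 + 4 = 29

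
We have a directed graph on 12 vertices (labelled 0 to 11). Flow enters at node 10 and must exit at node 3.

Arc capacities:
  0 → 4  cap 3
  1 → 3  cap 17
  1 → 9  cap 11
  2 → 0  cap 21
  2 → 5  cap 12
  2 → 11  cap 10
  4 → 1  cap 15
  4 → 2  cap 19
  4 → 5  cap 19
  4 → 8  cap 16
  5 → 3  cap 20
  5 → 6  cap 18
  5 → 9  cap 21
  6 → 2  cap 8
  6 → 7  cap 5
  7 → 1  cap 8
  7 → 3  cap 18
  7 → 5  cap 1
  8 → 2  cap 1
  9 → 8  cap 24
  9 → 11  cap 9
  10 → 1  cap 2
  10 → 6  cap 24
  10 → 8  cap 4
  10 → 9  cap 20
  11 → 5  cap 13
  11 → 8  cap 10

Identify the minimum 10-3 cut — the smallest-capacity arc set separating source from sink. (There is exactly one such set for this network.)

Min-cut arcs: {(6,2), (6,7), (8,2), (9,11), (10,1)} (total capacity 25)

augment #1: 10→1→3 push 2
augment #2: 10→6→7→3 push 5
augment #3: 10→6→2→5→3 push 8
augment #4: 10→8→2→5→3 push 1
augment #5: 10→9→11→5→3 push 9
max flow = 25; residual-reachable set from 10 gives S-side
cut edges (S→T): {(6,2), (6,7), (8,2), (9,11), (10,1)} total cap 25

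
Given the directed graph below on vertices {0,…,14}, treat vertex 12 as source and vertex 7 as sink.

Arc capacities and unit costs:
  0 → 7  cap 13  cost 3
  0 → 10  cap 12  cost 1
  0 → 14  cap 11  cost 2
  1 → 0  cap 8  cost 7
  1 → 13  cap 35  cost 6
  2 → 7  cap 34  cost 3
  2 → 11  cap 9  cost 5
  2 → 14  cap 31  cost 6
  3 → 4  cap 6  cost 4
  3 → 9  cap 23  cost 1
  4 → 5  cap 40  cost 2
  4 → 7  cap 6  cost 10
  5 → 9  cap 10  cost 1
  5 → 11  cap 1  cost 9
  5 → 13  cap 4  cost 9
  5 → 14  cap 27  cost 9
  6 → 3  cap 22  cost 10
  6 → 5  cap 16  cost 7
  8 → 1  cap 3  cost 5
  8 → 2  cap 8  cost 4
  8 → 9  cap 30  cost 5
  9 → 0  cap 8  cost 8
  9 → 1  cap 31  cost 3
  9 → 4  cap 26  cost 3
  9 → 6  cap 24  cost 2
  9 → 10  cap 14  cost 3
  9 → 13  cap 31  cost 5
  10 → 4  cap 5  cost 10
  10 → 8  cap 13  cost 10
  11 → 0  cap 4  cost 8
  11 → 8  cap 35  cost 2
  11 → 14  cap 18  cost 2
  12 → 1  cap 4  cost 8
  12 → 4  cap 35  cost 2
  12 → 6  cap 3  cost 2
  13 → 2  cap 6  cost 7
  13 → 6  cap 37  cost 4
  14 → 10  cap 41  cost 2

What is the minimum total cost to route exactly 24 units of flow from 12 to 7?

Minimum cost for 24 units: 401

shortest-cost path #1: 12→4→7 push 6 @ unit cost 12 (adds 72)
shortest-cost path #2: 12→4→5→9→0→7 push 8 @ unit cost 16 (adds 128)
shortest-cost path #3: 12→1→0→7 push 4 @ unit cost 18 (adds 72)
shortest-cost path #4: 12→4→5→9→1→0→7 push 1 @ unit cost 18 (adds 18)
shortest-cost path #5: 12→4→5→9→13→2→7 push 1 @ unit cost 20 (adds 20)
shortest-cost path #6: 12→4→5→11→8→2→7 push 1 @ unit cost 22 (adds 22)
shortest-cost path #7: 12→4→5→13→2→7 push 3 @ unit cost 23 (adds 69)
total cost = 401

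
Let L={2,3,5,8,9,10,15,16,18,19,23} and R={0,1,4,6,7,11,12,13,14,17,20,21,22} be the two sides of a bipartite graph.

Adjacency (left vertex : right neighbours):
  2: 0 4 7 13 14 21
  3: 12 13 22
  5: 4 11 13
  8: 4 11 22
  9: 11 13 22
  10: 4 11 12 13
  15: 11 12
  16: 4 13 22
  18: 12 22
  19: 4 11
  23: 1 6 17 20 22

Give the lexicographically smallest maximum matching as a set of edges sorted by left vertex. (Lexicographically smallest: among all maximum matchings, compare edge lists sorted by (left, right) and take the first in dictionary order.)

Lex-smallest maximum matching: {(2,0), (3,12), (5,4), (8,11), (9,13), (16,22), (23,1)}

|M| = 7 (so the lex-smallest maximum matching has 7 edges)
process left vertices in ascending order; for each, take the smallest-labelled available neighbour that still permits 7 edges overall, or leave it unmatched if none does
lex-smallest matching: {2-0, 3-12, 5-4, 8-11, 9-13, 16-22, 23-1}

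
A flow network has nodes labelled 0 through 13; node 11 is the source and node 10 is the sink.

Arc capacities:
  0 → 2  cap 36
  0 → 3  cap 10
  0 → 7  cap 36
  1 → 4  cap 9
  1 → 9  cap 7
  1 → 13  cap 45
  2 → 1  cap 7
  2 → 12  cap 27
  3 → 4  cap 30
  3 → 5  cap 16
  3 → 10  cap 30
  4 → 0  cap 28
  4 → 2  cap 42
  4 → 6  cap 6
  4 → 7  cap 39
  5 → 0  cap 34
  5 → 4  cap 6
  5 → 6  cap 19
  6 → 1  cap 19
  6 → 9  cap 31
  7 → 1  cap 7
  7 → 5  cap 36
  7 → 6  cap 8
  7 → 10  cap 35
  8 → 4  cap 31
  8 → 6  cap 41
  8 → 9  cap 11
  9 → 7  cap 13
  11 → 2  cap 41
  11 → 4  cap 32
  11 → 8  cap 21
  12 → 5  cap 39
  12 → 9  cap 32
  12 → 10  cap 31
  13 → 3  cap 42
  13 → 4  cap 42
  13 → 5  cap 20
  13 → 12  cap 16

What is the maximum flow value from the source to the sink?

Maximum flow value: 87

augment #1: 11→2→12→10 bottleneck 27, total now 27
augment #2: 11→4→7→10 bottleneck 32, total now 59
augment #3: 11→8→4→7→10 bottleneck 3, total now 62
augment #4: 11→2→1→13→3→10 bottleneck 7, total now 69
augment #5: 11→8→4→0→3→10 bottleneck 10, total now 79
augment #6: 11→8→6→1→13→3→10 bottleneck 8, total now 87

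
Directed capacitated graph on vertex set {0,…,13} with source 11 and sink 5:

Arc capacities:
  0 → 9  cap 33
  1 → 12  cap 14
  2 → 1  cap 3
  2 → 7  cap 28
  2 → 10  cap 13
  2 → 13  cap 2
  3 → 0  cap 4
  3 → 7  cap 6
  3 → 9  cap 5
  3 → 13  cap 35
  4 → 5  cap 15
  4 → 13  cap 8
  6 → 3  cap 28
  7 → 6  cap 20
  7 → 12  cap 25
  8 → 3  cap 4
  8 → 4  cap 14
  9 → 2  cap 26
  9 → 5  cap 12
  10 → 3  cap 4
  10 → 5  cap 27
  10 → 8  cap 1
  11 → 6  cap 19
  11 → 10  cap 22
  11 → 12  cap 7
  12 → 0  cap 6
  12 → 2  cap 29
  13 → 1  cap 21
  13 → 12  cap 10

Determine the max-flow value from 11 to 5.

augment #1: 11→10→5 bottleneck 22, total now 22
augment #2: 11→6→3→9→5 bottleneck 5, total now 27
augment #3: 11→12→0→9→5 bottleneck 6, total now 33
augment #4: 11→12→2→10→5 bottleneck 1, total now 34
augment #5: 11→6→3→0→9→5 bottleneck 1, total now 35
augment #6: 11→6→3→0→9→2→10→5 bottleneck 3, total now 38
augment #7: 11→6→3→7→12→2→10→5 bottleneck 1, total now 39
augment #8: 11→6→3→7→12→2→10→8→4→5 bottleneck 1, total now 40

Maximum flow value: 40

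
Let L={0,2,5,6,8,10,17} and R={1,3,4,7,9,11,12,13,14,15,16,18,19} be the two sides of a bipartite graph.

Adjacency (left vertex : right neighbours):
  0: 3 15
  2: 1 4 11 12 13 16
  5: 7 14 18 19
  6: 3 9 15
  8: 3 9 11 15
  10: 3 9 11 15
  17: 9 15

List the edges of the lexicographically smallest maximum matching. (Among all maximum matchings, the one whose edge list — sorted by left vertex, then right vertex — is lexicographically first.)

|M| = 6 (so the lex-smallest maximum matching has 6 edges)
process left vertices in ascending order; for each, take the smallest-labelled available neighbour that still permits 6 edges overall, or leave it unmatched if none does
lex-smallest matching: {0-3, 2-1, 5-7, 6-9, 8-11, 10-15}

Lex-smallest maximum matching: {(0,3), (2,1), (5,7), (6,9), (8,11), (10,15)}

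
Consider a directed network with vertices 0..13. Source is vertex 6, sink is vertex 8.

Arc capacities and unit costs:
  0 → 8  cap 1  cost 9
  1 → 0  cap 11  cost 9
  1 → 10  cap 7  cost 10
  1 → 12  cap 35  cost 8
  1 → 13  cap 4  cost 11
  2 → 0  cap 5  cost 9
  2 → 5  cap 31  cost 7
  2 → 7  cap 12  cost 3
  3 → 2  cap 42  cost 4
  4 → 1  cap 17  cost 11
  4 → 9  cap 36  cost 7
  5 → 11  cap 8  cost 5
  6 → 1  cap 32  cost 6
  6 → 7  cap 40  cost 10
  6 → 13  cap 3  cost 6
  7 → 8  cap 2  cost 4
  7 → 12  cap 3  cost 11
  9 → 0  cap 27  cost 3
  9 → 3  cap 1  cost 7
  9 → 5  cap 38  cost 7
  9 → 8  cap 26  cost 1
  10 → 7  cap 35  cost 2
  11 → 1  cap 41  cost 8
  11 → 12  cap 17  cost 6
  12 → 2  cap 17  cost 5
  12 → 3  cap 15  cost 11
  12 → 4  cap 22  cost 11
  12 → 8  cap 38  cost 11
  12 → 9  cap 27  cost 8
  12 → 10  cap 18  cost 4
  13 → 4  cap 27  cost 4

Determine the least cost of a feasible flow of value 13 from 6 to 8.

shortest-cost path #1: 6→7→8 push 2 @ unit cost 14 (adds 28)
shortest-cost path #2: 6→13→4→9→8 push 3 @ unit cost 18 (adds 54)
shortest-cost path #3: 6→1→12→9→8 push 8 @ unit cost 23 (adds 184)
total cost = 266

Minimum cost for 13 units: 266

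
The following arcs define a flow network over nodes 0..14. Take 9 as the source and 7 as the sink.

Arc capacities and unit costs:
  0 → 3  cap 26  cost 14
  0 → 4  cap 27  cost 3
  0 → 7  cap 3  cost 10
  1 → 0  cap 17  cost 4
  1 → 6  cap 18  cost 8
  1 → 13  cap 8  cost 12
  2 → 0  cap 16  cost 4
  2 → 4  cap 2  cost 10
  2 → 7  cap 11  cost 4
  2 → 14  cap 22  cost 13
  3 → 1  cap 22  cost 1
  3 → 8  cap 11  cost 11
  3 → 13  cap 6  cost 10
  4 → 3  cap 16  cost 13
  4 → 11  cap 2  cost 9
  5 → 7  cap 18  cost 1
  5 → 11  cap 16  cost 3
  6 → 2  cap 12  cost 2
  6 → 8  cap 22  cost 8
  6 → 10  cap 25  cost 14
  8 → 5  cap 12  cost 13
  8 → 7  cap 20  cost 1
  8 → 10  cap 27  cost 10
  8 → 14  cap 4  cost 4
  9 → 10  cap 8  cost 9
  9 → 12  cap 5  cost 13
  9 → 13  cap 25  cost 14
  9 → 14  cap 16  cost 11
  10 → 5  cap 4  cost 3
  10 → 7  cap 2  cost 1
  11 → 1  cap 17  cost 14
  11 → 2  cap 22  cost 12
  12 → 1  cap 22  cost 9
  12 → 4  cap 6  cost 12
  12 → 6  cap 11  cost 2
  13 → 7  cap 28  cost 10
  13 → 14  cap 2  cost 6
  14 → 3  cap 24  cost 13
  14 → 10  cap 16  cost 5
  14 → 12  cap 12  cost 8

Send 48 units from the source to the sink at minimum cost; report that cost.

shortest-cost path #1: 9→10→7 push 2 @ unit cost 10 (adds 20)
shortest-cost path #2: 9→10→5→7 push 4 @ unit cost 13 (adds 52)
shortest-cost path #3: 9→12→6→2→7 push 5 @ unit cost 21 (adds 105)
shortest-cost path #4: 9→13→7 push 25 @ unit cost 24 (adds 600)
shortest-cost path #5: 9→14→12→6→2→7 push 6 @ unit cost 27 (adds 162)
shortest-cost path #6: 9→14→3→8→7 push 6 @ unit cost 36 (adds 216)
total cost = 1155

Minimum cost for 48 units: 1155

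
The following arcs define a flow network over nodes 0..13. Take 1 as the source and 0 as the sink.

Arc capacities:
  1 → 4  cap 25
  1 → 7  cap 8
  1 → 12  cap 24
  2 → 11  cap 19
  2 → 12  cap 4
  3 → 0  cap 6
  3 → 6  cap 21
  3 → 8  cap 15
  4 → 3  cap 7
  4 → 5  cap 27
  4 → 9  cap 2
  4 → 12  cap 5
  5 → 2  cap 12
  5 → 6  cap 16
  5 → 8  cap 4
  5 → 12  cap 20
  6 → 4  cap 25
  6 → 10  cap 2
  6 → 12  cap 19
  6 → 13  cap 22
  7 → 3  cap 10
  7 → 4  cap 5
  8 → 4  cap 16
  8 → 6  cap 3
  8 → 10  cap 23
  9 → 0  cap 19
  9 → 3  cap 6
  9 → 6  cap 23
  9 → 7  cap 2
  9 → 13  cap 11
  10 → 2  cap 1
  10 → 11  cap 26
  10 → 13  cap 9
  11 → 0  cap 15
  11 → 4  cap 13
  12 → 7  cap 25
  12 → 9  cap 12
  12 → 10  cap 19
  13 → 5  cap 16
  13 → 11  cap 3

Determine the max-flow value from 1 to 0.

Maximum flow value: 35

augment #1: 1→4→3→0 bottleneck 6, total now 6
augment #2: 1→4→9→0 bottleneck 2, total now 8
augment #3: 1→12→9→0 bottleneck 12, total now 20
augment #4: 1→12→10→11→0 bottleneck 12, total now 32
augment #5: 1→4→5→2→11→0 bottleneck 3, total now 35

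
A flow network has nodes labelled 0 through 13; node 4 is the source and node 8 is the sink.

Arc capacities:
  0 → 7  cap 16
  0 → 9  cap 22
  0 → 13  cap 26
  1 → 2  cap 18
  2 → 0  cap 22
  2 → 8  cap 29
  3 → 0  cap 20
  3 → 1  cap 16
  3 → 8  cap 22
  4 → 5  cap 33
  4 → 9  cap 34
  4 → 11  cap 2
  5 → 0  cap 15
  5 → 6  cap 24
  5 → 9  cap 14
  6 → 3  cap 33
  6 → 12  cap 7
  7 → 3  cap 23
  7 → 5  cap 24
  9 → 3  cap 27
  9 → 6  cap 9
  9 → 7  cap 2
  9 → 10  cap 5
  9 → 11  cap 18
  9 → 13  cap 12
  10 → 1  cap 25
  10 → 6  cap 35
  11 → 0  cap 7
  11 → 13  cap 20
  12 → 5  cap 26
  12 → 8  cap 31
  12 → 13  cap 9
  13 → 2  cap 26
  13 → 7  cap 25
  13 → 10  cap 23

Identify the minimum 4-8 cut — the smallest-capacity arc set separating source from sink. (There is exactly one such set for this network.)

Min-cut arcs: {(2,8), (3,8), (6,12)} (total capacity 58)

augment #1: 4→9→3→8 push 22
augment #2: 4→5→6→12→8 push 7
augment #3: 4→9→13→2→8 push 12
augment #4: 4→11→13→2→8 push 2
augment #5: 4→5→0→13→2→8 push 12
augment #6: 4→5→6→3→1→2→8 push 3
max flow = 58; residual-reachable set from 4 gives S-side
cut edges (S→T): {(2,8), (3,8), (6,12)} total cap 58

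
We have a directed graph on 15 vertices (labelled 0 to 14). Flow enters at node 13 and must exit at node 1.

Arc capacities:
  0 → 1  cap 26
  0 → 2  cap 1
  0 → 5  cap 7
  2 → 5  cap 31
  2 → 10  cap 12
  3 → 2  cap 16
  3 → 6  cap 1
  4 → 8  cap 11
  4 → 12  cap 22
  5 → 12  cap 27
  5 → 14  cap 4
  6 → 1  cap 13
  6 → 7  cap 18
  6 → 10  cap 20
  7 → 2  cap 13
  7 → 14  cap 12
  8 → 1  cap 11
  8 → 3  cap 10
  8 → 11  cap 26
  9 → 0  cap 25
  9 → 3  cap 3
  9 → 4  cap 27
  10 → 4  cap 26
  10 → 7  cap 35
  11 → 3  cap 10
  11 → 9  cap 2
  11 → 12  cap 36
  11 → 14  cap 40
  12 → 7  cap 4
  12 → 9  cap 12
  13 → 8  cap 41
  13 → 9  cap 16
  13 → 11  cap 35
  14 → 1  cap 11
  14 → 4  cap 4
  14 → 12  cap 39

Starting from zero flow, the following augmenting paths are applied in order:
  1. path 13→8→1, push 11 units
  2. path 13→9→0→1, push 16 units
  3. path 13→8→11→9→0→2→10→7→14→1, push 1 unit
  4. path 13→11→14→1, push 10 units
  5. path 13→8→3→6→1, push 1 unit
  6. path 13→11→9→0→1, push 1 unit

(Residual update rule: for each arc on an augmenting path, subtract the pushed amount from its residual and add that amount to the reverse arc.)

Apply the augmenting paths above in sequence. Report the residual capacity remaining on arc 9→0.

Residual capacity of (9,0): 7

after path 1 (13→8→1, push 11): res(9,0)=25
after path 2 (13→9→0→1, push 16): res(9,0)=9
after path 3 (13→8→11→9→0→2→10→7→14→1, push 1): res(9,0)=8
after path 4 (13→11→14→1, push 10): res(9,0)=8
after path 5 (13→8→3→6→1, push 1): res(9,0)=8
after path 6 (13→11→9→0→1, push 1): res(9,0)=7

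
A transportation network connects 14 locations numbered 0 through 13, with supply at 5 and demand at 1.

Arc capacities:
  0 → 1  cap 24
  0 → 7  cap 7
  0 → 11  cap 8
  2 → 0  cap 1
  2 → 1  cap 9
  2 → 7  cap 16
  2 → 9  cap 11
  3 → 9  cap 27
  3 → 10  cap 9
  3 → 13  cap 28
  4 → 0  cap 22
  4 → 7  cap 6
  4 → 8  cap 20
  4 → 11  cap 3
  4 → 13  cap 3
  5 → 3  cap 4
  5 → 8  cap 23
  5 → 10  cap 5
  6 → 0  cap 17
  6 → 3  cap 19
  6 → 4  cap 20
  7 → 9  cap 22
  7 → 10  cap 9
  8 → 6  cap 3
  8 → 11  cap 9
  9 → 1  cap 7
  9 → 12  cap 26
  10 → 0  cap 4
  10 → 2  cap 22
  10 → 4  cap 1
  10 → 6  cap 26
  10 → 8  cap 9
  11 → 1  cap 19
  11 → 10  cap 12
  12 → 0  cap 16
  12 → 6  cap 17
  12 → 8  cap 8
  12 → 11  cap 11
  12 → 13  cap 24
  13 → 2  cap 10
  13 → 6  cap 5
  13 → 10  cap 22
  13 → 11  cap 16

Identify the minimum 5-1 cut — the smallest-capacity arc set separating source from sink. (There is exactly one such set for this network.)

Min-cut arcs: {(5,3), (5,10), (8,6), (8,11)} (total capacity 21)

augment #1: 5→3→9→1 push 4
augment #2: 5→8→11→1 push 9
augment #3: 5→10→0→1 push 4
augment #4: 5→10→2→1 push 1
augment #5: 5→8→6→0→1 push 3
max flow = 21; residual-reachable set from 5 gives S-side
cut edges (S→T): {(5,3), (5,10), (8,6), (8,11)} total cap 21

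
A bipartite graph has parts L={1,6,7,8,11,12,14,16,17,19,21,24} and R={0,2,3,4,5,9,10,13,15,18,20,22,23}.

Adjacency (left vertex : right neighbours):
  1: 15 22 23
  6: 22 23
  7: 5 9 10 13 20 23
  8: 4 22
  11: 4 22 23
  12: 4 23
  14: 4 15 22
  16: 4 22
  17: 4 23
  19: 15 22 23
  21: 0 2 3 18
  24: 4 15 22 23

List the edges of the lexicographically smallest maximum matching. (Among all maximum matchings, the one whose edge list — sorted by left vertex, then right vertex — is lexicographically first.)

Lex-smallest maximum matching: {(1,15), (6,22), (7,5), (8,4), (11,23), (21,0)}

|M| = 6 (so the lex-smallest maximum matching has 6 edges)
process left vertices in ascending order; for each, take the smallest-labelled available neighbour that still permits 6 edges overall, or leave it unmatched if none does
lex-smallest matching: {1-15, 6-22, 7-5, 8-4, 11-23, 21-0}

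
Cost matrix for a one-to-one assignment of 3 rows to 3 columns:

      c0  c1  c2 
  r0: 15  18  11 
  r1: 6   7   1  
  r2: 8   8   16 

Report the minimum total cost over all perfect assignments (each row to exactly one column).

Minimum assignment cost: 24

optimal assignment: row0→col0 (cost 15), row1→col2 (cost 1), row2→col1 (cost 8)
total = 15 + 1 + 8 = 24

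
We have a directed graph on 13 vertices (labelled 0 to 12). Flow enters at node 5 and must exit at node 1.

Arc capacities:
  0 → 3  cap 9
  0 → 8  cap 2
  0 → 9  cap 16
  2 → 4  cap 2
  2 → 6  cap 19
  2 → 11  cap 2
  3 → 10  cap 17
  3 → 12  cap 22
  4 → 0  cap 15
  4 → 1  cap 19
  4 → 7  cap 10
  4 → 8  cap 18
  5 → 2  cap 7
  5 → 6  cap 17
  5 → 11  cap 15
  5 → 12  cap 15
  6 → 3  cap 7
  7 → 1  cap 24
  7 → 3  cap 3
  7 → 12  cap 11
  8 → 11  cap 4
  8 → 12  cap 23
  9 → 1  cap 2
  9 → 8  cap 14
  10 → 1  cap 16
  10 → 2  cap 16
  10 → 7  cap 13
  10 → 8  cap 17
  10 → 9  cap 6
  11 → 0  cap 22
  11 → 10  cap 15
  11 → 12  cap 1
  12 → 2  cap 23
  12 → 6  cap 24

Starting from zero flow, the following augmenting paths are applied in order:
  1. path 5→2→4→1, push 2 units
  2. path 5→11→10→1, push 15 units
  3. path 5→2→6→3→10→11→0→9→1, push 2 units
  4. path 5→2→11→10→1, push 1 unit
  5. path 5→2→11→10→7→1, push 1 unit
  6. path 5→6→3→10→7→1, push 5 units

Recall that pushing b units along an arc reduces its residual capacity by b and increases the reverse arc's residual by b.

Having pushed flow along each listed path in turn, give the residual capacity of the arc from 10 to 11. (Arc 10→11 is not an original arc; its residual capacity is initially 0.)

Residual capacity of (10,11): 15

after path 1 (5→2→4→1, push 2): res(10,11)=0
after path 2 (5→11→10→1, push 15): res(10,11)=15
after path 3 (5→2→6→3→10→11→0→9→1, push 2): res(10,11)=13
after path 4 (5→2→11→10→1, push 1): res(10,11)=14
after path 5 (5→2→11→10→7→1, push 1): res(10,11)=15
after path 6 (5→6→3→10→7→1, push 5): res(10,11)=15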